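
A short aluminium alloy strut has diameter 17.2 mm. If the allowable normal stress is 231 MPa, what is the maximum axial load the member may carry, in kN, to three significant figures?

53.7 kN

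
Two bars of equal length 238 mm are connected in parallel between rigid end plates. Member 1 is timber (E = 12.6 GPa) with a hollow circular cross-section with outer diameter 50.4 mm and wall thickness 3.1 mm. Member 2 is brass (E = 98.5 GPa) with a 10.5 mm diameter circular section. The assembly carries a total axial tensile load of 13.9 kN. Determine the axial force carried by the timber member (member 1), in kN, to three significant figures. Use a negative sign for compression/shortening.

A_1 = 460.7 mm².
A_2 = 86.59 mm².
Equal strain + equilibrium ⇒ each member carries load in proportion to AE: A₁E₁ = 5804000 N, A₂E₂ = 8529000 N, ΣAE = 14330000 N.
F₁ = P·A₁E₁/ΣAE = 13900·5804000/14330000 = 5629 N.

5.63 kN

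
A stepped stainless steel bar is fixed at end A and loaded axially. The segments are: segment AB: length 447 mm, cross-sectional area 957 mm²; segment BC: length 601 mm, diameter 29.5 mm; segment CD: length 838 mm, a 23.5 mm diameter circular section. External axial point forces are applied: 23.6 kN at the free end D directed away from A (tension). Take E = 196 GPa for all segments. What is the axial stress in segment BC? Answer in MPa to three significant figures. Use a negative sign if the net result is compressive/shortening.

Internal axial forces (sectioning from the free end, tension +): N_CD = 23.6 kN, N_BC = 23.6 kN, N_AB = 23.6 kN.
A_BC = 683.5 mm².
σ_BC = N_BC/A_BC = 23600/683.5 = 34.53 MPa.

34.5 MPa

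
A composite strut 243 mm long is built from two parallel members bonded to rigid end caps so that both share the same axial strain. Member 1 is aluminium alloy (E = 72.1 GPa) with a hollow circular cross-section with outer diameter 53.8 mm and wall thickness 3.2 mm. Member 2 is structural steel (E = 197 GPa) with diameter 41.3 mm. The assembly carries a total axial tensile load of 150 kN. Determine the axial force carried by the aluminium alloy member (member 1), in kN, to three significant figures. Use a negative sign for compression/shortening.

18.3 kN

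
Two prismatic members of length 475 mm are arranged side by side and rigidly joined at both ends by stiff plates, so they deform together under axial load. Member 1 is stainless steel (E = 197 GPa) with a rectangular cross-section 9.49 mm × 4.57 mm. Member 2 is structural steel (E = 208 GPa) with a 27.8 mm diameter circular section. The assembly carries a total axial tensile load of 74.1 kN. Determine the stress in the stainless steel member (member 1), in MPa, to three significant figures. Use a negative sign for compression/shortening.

108 MPa

A_1 = 43.37 mm².
A_2 = 607 mm².
Equal strain + equilibrium ⇒ each member carries load in proportion to AE: A₁E₁ = 8544000 N, A₂E₂ = 126300000 N, ΣAE = 134800000 N.
σ₁ = P·E₁/ΣAE = 74100·197000/134800000 = 108.3 MPa.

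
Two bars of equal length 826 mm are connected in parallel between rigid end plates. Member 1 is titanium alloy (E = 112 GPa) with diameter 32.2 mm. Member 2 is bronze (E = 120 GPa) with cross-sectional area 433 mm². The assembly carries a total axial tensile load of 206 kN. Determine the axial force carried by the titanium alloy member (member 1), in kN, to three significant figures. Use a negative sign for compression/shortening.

131 kN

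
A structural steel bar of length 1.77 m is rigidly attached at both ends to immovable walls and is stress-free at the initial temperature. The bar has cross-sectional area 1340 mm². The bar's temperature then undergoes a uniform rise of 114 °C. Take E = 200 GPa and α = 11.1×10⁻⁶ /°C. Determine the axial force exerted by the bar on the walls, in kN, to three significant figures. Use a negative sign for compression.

Free thermal expansion αLΔT = 11.1e-6 · 1770 · 114 = 2.24 mm.
The walls impose strain ε = −(2.24)/1770 = -1.2654e-03; σ = Eε = 200000 · -1.2654e-03 = -253.1 MPa.
Wall reaction R = σ·A = -253.1·1340 = -339100 N = -339.1 kN.

-339 kN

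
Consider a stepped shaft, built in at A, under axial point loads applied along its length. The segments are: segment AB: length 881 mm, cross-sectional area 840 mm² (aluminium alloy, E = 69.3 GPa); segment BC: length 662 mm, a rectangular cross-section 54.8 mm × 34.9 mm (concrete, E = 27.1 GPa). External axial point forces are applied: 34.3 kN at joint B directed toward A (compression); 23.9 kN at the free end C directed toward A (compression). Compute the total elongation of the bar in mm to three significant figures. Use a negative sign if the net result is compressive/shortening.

-1.19 mm

Internal axial forces (sectioning from the free end, tension +): N_BC = -23.9 kN, N_AB = -58.2 kN.
A_BC = 1913 mm².
δ_AB = -58200·881/(840·69300) = -0.8808 mm
δ_BC = -23900·662/(1913·27100) = -0.3053 mm
δ = Σδ_i = -1.186 mm.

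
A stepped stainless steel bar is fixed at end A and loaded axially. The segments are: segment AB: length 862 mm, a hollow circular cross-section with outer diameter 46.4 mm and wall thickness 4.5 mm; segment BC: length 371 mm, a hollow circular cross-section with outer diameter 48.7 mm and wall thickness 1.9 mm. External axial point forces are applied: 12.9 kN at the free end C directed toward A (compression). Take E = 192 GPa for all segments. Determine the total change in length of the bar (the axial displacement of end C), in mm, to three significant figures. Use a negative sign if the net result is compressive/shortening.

-0.187 mm

Internal axial forces (sectioning from the free end, tension +): N_BC = -12.9 kN, N_AB = -12.9 kN.
A_AB = 592.3 mm².
A_BC = 279.4 mm².
δ_AB = -12900·862/(592.3·192000) = -0.09777 mm
δ_BC = -12900·371/(279.4·192000) = -0.08923 mm
δ = Σδ_i = -0.187 mm.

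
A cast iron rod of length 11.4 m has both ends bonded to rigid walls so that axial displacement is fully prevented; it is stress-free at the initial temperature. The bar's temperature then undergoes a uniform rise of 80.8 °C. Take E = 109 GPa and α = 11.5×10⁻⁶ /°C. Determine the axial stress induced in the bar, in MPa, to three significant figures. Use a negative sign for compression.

Free thermal expansion αLΔT = 11.5e-6 · 11400 · 80.8 = 10.59 mm.
The walls impose strain ε = −(10.59)/11400 = -9.2920e-04; σ = Eε = 109000 · -9.2920e-04 = -101.3 MPa.

-101 MPa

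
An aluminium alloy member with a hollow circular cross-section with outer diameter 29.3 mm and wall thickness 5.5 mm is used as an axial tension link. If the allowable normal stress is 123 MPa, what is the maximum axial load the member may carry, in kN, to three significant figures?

50.6 kN

A = 411.2 mm².
P_max = σ_allow · A = 123 · 411.2 = 50580 N = 50.58 kN.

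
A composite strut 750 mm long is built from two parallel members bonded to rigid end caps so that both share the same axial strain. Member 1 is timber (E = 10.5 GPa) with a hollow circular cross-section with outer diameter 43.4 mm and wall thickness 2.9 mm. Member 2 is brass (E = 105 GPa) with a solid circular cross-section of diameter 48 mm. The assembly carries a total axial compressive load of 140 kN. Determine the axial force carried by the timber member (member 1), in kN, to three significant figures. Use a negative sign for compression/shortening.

-2.80 kN

A_1 = 369 mm².
A_2 = 1810 mm².
Equal strain + equilibrium ⇒ each member carries load in proportion to AE: A₁E₁ = 3874000 N, A₂E₂ = 190000000 N, ΣAE = 193900000 N.
F₁ = P·A₁E₁/ΣAE = -140000·3874000/193900000 = -2798 N.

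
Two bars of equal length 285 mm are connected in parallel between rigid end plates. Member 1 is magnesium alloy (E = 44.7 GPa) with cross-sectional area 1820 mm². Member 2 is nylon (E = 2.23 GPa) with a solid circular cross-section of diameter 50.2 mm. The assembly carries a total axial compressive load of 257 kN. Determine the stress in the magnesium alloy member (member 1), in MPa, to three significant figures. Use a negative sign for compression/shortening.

-134 MPa

A_2 = 1979 mm².
Equal strain + equilibrium ⇒ each member carries load in proportion to AE: A₁E₁ = 81350000 N, A₂E₂ = 4414000 N, ΣAE = 85770000 N.
σ₁ = P·E₁/ΣAE = -257000·44700/85770000 = -133.9 MPa.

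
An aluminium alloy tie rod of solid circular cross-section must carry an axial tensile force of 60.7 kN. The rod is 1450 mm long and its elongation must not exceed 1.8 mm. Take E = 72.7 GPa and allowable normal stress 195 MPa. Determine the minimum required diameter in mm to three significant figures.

Required area A ≥ P/σ_allow = 60700/195 = 311.3 mm².
For a solid circular section, d ≥ √(4A/π) = 19.91 mm.
Elongation limit: A ≥ PL/(Eδ_allow) = 60700·1450/(72700·1.8) = 672.6 mm² ⇒ d ≥ 29.26 mm.
The elongation limit governs.

29.3 mm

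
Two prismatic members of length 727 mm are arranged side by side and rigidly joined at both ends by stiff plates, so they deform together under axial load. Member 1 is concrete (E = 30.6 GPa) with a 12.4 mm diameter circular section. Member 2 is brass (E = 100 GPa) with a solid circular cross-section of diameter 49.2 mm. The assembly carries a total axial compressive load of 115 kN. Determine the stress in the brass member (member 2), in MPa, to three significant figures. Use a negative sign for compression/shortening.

A_1 = 120.8 mm².
A_2 = 1901 mm².
Equal strain + equilibrium ⇒ each member carries load in proportion to AE: A₁E₁ = 3695000 N, A₂E₂ = 190100000 N, ΣAE = 193800000 N.
σ₂ = P·E₂/ΣAE = -115000·100000/193800000 = -59.34 MPa.

-59.3 MPa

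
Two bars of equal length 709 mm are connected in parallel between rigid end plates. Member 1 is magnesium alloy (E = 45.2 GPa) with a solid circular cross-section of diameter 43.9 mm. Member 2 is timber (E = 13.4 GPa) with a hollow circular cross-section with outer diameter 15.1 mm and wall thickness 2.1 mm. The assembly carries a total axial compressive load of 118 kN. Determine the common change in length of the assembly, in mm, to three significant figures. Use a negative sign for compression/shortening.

A_1 = 1514 mm².
A_2 = 85.77 mm².
Equal strain + equilibrium ⇒ each member carries load in proportion to AE: A₁E₁ = 68420000 N, A₂E₂ = 1149000 N, ΣAE = 69570000 N.
δ = PL/ΣAE = -118000·709/69570000 = -1.203 mm.

-1.20 mm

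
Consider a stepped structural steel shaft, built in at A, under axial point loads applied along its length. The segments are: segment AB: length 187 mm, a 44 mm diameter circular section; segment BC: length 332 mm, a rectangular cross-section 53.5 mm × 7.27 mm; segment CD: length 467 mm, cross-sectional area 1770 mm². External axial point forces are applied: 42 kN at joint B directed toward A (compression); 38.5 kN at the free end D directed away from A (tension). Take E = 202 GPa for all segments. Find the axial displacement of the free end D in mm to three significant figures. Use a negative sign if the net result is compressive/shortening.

Internal axial forces (sectioning from the free end, tension +): N_CD = 38.5 kN, N_BC = 38.5 kN, N_AB = -3.5 kN.
A_AB = 1521 mm².
A_BC = 388.9 mm².
δ_AB = -3500·187/(1521·202000) = -0.002131 mm
δ_BC = 38500·332/(388.9·202000) = 0.1627 mm
δ_CD = 38500·467/(1770·202000) = 0.05029 mm
δ = Σδ_i = 0.2108 mm.

0.211 mm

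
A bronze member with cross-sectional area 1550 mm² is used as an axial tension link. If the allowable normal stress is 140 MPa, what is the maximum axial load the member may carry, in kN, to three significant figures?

P_max = σ_allow · A = 140 · 1550 = 217000 N = 217 kN.

217 kN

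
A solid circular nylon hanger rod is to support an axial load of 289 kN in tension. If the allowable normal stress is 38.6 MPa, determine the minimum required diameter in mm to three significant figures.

Required area A ≥ P/σ_allow = 289000/38.6 = 7487 mm².
For a solid circular section, d ≥ √(4A/π) = 97.64 mm.

97.6 mm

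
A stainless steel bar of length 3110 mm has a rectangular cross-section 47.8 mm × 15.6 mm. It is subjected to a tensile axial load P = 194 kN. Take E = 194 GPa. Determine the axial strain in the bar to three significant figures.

0.00134

A = 745.7 mm².
σ = N/A = 260.2 MPa; ε = σ/E = 260.2/194000 = 1.341e-03.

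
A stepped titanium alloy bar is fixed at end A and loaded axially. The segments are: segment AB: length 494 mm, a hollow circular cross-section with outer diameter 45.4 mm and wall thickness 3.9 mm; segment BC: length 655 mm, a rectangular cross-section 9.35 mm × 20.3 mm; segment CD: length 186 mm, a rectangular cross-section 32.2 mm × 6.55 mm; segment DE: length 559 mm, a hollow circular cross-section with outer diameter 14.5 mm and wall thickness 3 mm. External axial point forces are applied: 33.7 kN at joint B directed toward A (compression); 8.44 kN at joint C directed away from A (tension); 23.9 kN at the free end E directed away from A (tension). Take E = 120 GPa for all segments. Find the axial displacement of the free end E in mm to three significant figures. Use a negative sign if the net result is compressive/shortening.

2.12 mm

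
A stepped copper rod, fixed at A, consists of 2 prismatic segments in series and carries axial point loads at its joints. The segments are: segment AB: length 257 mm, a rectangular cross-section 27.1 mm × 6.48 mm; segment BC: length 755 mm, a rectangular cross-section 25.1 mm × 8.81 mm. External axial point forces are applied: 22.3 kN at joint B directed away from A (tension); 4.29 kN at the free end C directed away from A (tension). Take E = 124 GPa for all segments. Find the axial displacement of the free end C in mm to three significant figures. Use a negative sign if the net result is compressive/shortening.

Internal axial forces (sectioning from the free end, tension +): N_BC = 4.29 kN, N_AB = 26.59 kN.
A_AB = 175.6 mm².
A_BC = 221.1 mm².
δ_AB = 26590·257/(175.6·124000) = 0.3138 mm
δ_BC = 4290·755/(221.1·124000) = 0.1181 mm
δ = Σδ_i = 0.4319 mm.

0.432 mm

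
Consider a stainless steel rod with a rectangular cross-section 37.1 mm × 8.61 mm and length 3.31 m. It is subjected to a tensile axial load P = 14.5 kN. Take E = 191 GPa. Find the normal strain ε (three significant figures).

A = 319.4 mm².
σ = N/A = 45.39 MPa; ε = σ/E = 45.39/191000 = 2.377e-04.

2.38e-04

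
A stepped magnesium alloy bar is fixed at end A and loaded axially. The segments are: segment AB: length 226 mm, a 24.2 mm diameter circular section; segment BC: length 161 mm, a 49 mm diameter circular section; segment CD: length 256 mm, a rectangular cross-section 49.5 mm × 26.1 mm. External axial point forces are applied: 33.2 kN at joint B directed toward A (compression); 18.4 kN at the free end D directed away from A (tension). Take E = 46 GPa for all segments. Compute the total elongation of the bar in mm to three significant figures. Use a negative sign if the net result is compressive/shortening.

-0.0447 mm

Internal axial forces (sectioning from the free end, tension +): N_CD = 18.4 kN, N_BC = 18.4 kN, N_AB = -14.8 kN.
A_AB = 460 mm².
A_BC = 1886 mm².
A_CD = 1292 mm².
δ_AB = -14800·226/(460·46000) = -0.1581 mm
δ_BC = 18400·161/(1886·46000) = 0.03415 mm
δ_CD = 18400·256/(1292·46000) = 0.07926 mm
δ = Σδ_i = -0.04467 mm.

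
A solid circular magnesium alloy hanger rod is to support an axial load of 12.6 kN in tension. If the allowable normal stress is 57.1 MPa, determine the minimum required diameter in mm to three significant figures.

Required area A ≥ P/σ_allow = 12600/57.1 = 220.7 mm².
For a solid circular section, d ≥ √(4A/π) = 16.76 mm.

16.8 mm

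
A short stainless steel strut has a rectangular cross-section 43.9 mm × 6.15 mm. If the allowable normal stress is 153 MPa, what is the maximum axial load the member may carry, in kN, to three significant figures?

A = 270 mm².
P_max = σ_allow · A = 153 · 270 = 41310 N = 41.31 kN.

41.3 kN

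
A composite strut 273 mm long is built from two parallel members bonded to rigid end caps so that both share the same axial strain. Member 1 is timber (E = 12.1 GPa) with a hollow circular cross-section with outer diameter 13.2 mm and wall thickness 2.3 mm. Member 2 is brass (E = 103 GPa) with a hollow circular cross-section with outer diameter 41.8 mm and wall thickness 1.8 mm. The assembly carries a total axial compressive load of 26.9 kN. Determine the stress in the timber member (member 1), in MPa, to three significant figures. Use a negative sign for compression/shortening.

A_1 = 78.76 mm².
A_2 = 226.2 mm².
Equal strain + equilibrium ⇒ each member carries load in proportion to AE: A₁E₁ = 953000 N, A₂E₂ = 23300000 N, ΣAE = 24250000 N.
σ₁ = P·E₁/ΣAE = -26900·12100/24250000 = -13.42 MPa.

-13.4 MPa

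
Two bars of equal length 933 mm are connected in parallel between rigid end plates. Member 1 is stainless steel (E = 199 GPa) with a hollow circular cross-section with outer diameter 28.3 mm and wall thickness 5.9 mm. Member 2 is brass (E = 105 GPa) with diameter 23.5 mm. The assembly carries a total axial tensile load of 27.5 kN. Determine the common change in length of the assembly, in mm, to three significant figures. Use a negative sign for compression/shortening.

A_1 = 415.2 mm².
A_2 = 433.7 mm².
Equal strain + equilibrium ⇒ each member carries load in proportion to AE: A₁E₁ = 82620000 N, A₂E₂ = 45540000 N, ΣAE = 128200000 N.
δ = PL/ΣAE = 27500·933/128200000 = 0.2002 mm.

0.200 mm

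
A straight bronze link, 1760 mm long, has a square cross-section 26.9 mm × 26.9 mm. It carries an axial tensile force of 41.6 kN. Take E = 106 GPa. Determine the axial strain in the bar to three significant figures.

A = 723.6 mm².
σ = N/A = 57.49 MPa; ε = σ/E = 57.49/106000 = 5.424e-04.

5.42e-04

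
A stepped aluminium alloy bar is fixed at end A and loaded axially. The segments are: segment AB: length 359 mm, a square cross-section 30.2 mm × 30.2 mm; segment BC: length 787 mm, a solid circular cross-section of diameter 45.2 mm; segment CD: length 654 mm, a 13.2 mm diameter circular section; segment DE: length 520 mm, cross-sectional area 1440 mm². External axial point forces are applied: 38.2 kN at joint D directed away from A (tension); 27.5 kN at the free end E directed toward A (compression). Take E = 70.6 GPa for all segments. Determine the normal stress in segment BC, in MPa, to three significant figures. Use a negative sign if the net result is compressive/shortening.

Internal axial forces (sectioning from the free end, tension +): N_DE = -27.5 kN, N_CD = 10.7 kN, N_BC = 10.7 kN, N_AB = 10.7 kN.
A_BC = 1605 mm².
σ_BC = N_BC/A_BC = 10700/1605 = 6.668 MPa.

6.67 MPa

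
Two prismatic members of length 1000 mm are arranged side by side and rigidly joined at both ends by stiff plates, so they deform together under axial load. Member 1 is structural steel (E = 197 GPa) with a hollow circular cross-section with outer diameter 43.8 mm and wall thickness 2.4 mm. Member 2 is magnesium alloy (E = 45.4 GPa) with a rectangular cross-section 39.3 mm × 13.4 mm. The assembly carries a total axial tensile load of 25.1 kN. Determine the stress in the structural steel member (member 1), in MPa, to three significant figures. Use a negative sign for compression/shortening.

57.9 MPa

A_1 = 312.1 mm².
A_2 = 526.6 mm².
Equal strain + equilibrium ⇒ each member carries load in proportion to AE: A₁E₁ = 61490000 N, A₂E₂ = 23910000 N, ΣAE = 85400000 N.
σ₁ = P·E₁/ΣAE = 25100·197000/85400000 = 57.9 MPa.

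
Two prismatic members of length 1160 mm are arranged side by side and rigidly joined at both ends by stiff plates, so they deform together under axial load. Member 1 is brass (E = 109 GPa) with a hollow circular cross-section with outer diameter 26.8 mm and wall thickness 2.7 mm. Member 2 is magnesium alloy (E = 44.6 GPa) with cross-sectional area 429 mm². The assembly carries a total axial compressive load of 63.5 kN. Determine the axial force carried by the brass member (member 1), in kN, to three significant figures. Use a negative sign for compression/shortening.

A_1 = 204.4 mm².
Equal strain + equilibrium ⇒ each member carries load in proportion to AE: A₁E₁ = 22280000 N, A₂E₂ = 19130000 N, ΣAE = 41420000 N.
F₁ = P·A₁E₁/ΣAE = -63500·22280000/41420000 = -34160 N.

-34.2 kN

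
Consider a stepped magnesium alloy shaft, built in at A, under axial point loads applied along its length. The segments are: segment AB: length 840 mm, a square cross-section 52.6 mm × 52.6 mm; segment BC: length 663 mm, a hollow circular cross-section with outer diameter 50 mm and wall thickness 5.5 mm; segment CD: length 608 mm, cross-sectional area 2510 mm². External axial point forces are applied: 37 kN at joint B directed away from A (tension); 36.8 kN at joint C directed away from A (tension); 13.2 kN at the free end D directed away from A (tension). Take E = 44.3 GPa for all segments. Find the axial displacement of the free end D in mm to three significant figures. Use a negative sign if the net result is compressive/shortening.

1.64 mm

Internal axial forces (sectioning from the free end, tension +): N_CD = 13.2 kN, N_BC = 50 kN, N_AB = 87 kN.
A_AB = 2767 mm².
A_BC = 768.9 mm².
δ_AB = 87000·840/(2767·44300) = 0.5962 mm
δ_BC = 50000·663/(768.9·44300) = 0.9732 mm
δ_CD = 13200·608/(2510·44300) = 0.07218 mm
δ = Σδ_i = 1.642 mm.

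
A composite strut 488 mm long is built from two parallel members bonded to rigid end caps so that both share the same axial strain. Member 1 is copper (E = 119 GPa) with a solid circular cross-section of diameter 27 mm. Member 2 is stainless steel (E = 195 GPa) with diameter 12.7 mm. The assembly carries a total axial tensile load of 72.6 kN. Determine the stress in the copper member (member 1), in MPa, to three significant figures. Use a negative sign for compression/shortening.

A_1 = 572.6 mm².
A_2 = 126.7 mm².
Equal strain + equilibrium ⇒ each member carries load in proportion to AE: A₁E₁ = 68130000 N, A₂E₂ = 24700000 N, ΣAE = 92840000 N.
σ₁ = P·E₁/ΣAE = 72600·119000/92840000 = 93.06 MPa.

93.1 MPa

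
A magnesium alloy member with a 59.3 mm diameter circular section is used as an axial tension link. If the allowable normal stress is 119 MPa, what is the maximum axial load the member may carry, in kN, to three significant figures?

329 kN

A = 2762 mm².
P_max = σ_allow · A = 119 · 2762 = 328700 N = 328.7 kN.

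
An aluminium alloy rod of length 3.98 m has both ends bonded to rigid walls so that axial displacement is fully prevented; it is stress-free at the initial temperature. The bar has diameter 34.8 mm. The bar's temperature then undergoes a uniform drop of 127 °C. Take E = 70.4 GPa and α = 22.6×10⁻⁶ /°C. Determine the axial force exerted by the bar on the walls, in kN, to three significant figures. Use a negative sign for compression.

192 kN

Free thermal expansion αLΔT = 22.6e-6 · 3980 · -127 = -11.42 mm.
The walls impose strain ε = −(-11.42)/3980 = 2.8702e-03; σ = Eε = 70400 · 2.8702e-03 = 202.1 MPa.
Wall reaction R = σ·A = 202.1·951.1 = 192200 N = 192.2 kN.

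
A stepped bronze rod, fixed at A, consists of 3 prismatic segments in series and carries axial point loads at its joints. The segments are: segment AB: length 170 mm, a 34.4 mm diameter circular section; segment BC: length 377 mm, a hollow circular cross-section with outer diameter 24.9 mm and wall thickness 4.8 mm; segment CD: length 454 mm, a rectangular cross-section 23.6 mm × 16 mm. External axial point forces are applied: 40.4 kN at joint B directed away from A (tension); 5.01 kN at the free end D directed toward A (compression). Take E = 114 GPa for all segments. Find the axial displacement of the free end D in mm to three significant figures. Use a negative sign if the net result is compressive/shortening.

Internal axial forces (sectioning from the free end, tension +): N_CD = -5.01 kN, N_BC = -5.01 kN, N_AB = 35.39 kN.
A_AB = 929.4 mm².
A_BC = 303.1 mm².
A_CD = 377.6 mm².
δ_AB = 35390·170/(929.4·114000) = 0.05678 mm
δ_BC = -5010·377/(303.1·114000) = -0.05466 mm
δ_CD = -5010·454/(377.6·114000) = -0.05284 mm
δ = Σδ_i = -0.05072 mm.

-0.0507 mm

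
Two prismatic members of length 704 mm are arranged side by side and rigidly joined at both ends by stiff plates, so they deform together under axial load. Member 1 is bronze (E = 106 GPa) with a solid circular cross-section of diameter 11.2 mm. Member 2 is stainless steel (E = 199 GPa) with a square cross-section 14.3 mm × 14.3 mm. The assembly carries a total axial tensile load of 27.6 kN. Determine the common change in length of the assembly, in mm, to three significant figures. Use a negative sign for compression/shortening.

0.380 mm

A_1 = 98.52 mm².
A_2 = 204.5 mm².
Equal strain + equilibrium ⇒ each member carries load in proportion to AE: A₁E₁ = 10440000 N, A₂E₂ = 40690000 N, ΣAE = 51140000 N.
δ = PL/ΣAE = 27600·704/51140000 = 0.38 mm.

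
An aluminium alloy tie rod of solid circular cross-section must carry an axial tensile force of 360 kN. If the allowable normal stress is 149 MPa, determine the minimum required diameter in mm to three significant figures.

Required area A ≥ P/σ_allow = 360000/149 = 2416 mm².
For a solid circular section, d ≥ √(4A/π) = 55.46 mm.

55.5 mm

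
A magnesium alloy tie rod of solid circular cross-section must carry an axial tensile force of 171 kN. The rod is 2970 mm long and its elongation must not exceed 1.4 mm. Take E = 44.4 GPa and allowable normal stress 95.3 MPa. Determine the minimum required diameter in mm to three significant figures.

102 mm

Required area A ≥ P/σ_allow = 171000/95.3 = 1794 mm².
For a solid circular section, d ≥ √(4A/π) = 47.8 mm.
Elongation limit: A ≥ PL/(Eδ_allow) = 171000·2970/(44400·1.4) = 8170 mm² ⇒ d ≥ 102 mm.
The elongation limit governs.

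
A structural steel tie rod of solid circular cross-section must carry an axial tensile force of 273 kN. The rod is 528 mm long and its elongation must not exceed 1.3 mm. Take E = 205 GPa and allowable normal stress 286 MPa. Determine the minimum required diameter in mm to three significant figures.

34.9 mm

Required area A ≥ P/σ_allow = 273000/286 = 954.5 mm².
For a solid circular section, d ≥ √(4A/π) = 34.86 mm.
Elongation limit: A ≥ PL/(Eδ_allow) = 273000·528/(205000·1.3) = 540.9 mm² ⇒ d ≥ 26.24 mm.
The stress limit governs.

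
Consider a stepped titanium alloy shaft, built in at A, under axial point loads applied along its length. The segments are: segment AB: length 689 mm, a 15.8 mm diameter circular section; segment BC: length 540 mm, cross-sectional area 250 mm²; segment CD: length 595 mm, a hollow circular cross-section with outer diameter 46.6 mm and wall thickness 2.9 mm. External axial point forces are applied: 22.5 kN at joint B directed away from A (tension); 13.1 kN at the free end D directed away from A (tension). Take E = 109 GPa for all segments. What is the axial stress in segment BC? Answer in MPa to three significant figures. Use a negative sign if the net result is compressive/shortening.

Internal axial forces (sectioning from the free end, tension +): N_CD = 13.1 kN, N_BC = 13.1 kN, N_AB = 35.6 kN.
σ_BC = N_BC/A_BC = 13100/250 = 52.4 MPa.

52.4 MPa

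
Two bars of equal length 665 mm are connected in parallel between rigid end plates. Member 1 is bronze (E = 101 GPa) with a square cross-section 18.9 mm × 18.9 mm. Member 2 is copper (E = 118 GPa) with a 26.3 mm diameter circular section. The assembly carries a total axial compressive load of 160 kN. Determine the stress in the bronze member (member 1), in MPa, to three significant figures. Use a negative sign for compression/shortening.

A_1 = 357.2 mm².
A_2 = 543.3 mm².
Equal strain + equilibrium ⇒ each member carries load in proportion to AE: A₁E₁ = 36080000 N, A₂E₂ = 64100000 N, ΣAE = 100200000 N.
σ₁ = P·E₁/ΣAE = -160000·101000/100200000 = -161.3 MPa.

-161 MPa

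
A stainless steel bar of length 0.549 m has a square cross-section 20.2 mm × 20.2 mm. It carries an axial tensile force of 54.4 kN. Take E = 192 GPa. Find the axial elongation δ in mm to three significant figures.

0.381 mm

A = 408 mm².
δ_mech = NL/(AE) = 54400·549/(408·192000) = 0.3812 mm.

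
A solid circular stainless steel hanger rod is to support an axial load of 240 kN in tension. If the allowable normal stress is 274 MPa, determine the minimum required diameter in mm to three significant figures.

33.4 mm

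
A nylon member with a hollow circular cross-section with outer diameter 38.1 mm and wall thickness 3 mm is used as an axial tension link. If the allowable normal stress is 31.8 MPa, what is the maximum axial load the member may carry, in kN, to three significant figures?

10.5 kN

A = 330.8 mm².
P_max = σ_allow · A = 31.8 · 330.8 = 10520 N = 10.52 kN.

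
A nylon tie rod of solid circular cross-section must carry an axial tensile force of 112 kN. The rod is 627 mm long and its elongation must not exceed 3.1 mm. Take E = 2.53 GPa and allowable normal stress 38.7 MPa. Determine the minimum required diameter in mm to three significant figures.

107 mm

Required area A ≥ P/σ_allow = 112000/38.7 = 2894 mm².
For a solid circular section, d ≥ √(4A/π) = 60.7 mm.
Elongation limit: A ≥ PL/(Eδ_allow) = 112000·627/(2530·3.1) = 8954 mm² ⇒ d ≥ 106.8 mm.
The elongation limit governs.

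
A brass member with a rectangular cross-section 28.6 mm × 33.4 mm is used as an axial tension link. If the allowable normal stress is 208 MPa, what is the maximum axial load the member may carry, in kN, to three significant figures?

A = 955.2 mm².
P_max = σ_allow · A = 208 · 955.2 = 198700 N = 198.7 kN.

199 kN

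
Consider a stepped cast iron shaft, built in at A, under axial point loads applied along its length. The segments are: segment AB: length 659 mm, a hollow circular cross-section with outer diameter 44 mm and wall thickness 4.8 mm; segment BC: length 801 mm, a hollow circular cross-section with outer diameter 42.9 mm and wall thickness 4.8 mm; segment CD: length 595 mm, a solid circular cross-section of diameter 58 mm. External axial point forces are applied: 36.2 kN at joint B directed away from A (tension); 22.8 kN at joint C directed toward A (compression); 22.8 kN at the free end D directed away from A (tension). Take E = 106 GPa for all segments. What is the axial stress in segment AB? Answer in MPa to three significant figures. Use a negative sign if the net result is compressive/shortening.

61.2 MPa

Internal axial forces (sectioning from the free end, tension +): N_CD = 22.8 kN, N_BC = 0 kN, N_AB = 36.2 kN.
A_AB = 591.1 mm².
σ_AB = N_AB/A_AB = 36200/591.1 = 61.24 MPa.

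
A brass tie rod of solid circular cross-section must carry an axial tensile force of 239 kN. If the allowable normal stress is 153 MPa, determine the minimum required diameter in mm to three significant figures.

44.6 mm

Required area A ≥ P/σ_allow = 239000/153 = 1562 mm².
For a solid circular section, d ≥ √(4A/π) = 44.6 mm.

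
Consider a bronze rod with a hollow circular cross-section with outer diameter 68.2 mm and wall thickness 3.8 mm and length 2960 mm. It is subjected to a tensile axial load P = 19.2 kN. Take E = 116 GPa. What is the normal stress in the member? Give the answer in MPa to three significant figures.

25.0 MPa

A = 768.8 mm².
σ = N/A = 19200/768.8 = 24.97 MPa.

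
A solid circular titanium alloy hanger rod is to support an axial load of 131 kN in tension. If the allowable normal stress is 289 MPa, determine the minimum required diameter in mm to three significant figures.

24.0 mm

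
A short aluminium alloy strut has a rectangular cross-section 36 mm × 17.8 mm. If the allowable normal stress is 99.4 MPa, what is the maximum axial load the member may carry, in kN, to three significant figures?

63.7 kN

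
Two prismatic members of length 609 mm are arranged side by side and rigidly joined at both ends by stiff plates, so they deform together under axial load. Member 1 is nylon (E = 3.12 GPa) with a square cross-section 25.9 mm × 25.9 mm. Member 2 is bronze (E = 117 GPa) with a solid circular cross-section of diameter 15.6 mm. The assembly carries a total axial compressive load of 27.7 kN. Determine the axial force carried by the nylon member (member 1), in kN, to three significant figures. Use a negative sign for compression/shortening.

A_1 = 670.8 mm².
A_2 = 191.1 mm².
Equal strain + equilibrium ⇒ each member carries load in proportion to AE: A₁E₁ = 2093000 N, A₂E₂ = 22360000 N, ΣAE = 24460000 N.
F₁ = P·A₁E₁/ΣAE = -27700·2093000/24460000 = -2371 N.

-2.37 kN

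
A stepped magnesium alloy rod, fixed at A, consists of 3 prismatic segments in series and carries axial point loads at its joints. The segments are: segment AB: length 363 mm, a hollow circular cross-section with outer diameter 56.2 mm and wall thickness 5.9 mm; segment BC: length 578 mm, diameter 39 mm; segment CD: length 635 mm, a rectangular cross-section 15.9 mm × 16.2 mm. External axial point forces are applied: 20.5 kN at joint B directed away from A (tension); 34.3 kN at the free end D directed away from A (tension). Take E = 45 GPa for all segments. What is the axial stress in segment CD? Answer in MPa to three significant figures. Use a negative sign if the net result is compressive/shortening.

133 MPa

Internal axial forces (sectioning from the free end, tension +): N_CD = 34.3 kN, N_BC = 34.3 kN, N_AB = 54.8 kN.
A_CD = 257.6 mm².
σ_CD = N_CD/A_CD = 34300/257.6 = 133.2 MPa.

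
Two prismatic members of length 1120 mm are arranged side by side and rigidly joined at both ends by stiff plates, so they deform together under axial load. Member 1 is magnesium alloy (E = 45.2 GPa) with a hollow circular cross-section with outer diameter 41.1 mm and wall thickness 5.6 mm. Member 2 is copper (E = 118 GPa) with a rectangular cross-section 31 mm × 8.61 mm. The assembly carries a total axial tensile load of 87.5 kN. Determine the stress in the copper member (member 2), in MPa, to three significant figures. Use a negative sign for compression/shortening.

A_1 = 624.5 mm².
A_2 = 266.9 mm².
Equal strain + equilibrium ⇒ each member carries load in proportion to AE: A₁E₁ = 28230000 N, A₂E₂ = 31500000 N, ΣAE = 59720000 N.
σ₂ = P·E₂/ΣAE = 87500·118000/59720000 = 172.9 MPa.

173 MPa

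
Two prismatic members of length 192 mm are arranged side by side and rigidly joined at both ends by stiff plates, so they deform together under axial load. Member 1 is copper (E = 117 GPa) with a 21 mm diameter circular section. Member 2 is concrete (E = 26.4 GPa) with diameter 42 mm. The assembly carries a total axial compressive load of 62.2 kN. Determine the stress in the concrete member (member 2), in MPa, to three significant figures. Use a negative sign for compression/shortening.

A_1 = 346.4 mm².
A_2 = 1385 mm².
Equal strain + equilibrium ⇒ each member carries load in proportion to AE: A₁E₁ = 40520000 N, A₂E₂ = 36580000 N, ΣAE = 77100000 N.
σ₂ = P·E₂/ΣAE = -62200·26400/77100000 = -21.3 MPa.

-21.3 MPa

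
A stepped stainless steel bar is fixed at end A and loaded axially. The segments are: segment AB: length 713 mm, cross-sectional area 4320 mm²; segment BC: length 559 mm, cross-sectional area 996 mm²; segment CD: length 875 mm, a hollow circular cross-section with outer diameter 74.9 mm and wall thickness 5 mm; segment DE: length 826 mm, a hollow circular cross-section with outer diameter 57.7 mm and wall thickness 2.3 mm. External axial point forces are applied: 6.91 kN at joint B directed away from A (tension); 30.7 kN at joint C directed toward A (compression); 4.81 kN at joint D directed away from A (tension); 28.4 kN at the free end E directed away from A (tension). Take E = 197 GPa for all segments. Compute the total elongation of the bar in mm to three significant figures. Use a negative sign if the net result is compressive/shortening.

Internal axial forces (sectioning from the free end, tension +): N_DE = 28.4 kN, N_CD = 33.21 kN, N_BC = 2.51 kN, N_AB = 9.42 kN.
A_CD = 1098 mm².
A_DE = 400.3 mm².
δ_AB = 9420·713/(4320·197000) = 0.007892 mm
δ_BC = 2510·559/(996·197000) = 0.007151 mm
δ_CD = 33210·875/(1098·197000) = 0.1343 mm
δ_DE = 28400·826/(400.3·197000) = 0.2975 mm
δ = Σδ_i = 0.4469 mm.

0.447 mm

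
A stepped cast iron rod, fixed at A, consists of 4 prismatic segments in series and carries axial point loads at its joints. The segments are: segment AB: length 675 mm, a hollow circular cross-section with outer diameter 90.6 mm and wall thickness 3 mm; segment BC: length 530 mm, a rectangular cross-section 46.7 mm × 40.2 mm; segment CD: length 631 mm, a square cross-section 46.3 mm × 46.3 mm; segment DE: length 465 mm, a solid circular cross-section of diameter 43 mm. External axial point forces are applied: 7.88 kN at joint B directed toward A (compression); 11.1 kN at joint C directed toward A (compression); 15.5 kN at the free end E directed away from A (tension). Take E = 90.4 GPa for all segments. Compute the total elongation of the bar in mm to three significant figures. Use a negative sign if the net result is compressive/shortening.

Internal axial forces (sectioning from the free end, tension +): N_DE = 15.5 kN, N_CD = 15.5 kN, N_BC = 4.4 kN, N_AB = -3.48 kN.
A_AB = 825.6 mm².
A_BC = 1877 mm².
A_CD = 2144 mm².
A_DE = 1452 mm².
δ_AB = -3480·675/(825.6·90400) = -0.03147 mm
δ_BC = 4400·530/(1877·90400) = 0.01374 mm
δ_CD = 15500·631/(2144·90400) = 0.05047 mm
δ_DE = 15500·465/(1452·90400) = 0.0549 mm
δ = Σδ_i = 0.08764 mm.

0.0876 mm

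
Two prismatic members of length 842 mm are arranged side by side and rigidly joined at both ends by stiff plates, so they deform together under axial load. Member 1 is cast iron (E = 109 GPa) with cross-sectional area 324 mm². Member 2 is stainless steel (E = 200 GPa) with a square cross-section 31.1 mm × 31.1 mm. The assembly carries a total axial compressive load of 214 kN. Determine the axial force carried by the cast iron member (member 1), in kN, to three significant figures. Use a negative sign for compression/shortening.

-33.0 kN

A_2 = 967.2 mm².
Equal strain + equilibrium ⇒ each member carries load in proportion to AE: A₁E₁ = 35320000 N, A₂E₂ = 193400000 N, ΣAE = 228800000 N.
F₁ = P·A₁E₁/ΣAE = -214000·35320000/228800000 = -33040 N.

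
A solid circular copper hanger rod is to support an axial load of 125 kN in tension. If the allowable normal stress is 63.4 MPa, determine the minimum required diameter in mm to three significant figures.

Required area A ≥ P/σ_allow = 125000/63.4 = 1972 mm².
For a solid circular section, d ≥ √(4A/π) = 50.1 mm.

50.1 mm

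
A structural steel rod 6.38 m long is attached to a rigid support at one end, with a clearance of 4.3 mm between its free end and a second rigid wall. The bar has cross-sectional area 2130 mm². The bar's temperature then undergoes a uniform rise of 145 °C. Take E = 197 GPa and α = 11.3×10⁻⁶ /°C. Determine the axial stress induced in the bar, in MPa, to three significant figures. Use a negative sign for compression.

-190 MPa

Free thermal expansion αLΔT = 11.3e-6 · 6380 · 145 = 10.45 mm.
The walls engage after the gap closes; constrained expansion = 10.45 − 4.3 = 6.154 mm.
The walls impose strain ε = −(6.154)/6380 = -9.6452e-04; σ = Eε = 197000 · -9.6452e-04 = -190 MPa.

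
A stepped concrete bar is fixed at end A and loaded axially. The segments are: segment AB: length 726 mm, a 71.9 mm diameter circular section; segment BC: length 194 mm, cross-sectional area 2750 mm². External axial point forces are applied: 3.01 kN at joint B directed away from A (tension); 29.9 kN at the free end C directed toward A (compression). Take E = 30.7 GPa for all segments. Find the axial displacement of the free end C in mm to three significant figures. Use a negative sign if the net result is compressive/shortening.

-0.225 mm

Internal axial forces (sectioning from the free end, tension +): N_BC = -29.9 kN, N_AB = -26.89 kN.
A_AB = 4060 mm².
δ_AB = -26890·726/(4060·30700) = -0.1566 mm
δ_BC = -29900·194/(2750·30700) = -0.06871 mm
δ = Σδ_i = -0.2253 mm.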